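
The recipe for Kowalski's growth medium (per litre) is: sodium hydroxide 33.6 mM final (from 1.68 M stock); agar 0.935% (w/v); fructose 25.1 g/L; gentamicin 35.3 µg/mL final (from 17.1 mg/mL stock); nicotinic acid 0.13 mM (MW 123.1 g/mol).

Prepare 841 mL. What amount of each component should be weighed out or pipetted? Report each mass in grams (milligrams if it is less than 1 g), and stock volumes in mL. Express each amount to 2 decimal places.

Scale factor relative to 1 L: 0.841.
sodium hydroxide: V = C2·V2/C1 = 33.6 mM × 841 mL ÷ 1680 mM = 16.82 mL
agar: 0.935% w/v = 9.35 g/L → 9.35 × 0.841 L = 7.86 g
fructose: 25.1 g/L × 0.841 L = 21.11 g
gentamicin: V = C2·V2/C1 = 35.3 µg/mL × 841 mL ÷ 17100 µg/mL = 1.74 mL
nicotinic acid: 0.13 mmol/L × 123.1 mg/mmol × 0.841 L = 13.46 mg

sodium hydroxide 16.82 mL; agar 7.86 g; fructose 21.11 g; gentamicin 1.74 mL; nicotinic acid 13.46 mg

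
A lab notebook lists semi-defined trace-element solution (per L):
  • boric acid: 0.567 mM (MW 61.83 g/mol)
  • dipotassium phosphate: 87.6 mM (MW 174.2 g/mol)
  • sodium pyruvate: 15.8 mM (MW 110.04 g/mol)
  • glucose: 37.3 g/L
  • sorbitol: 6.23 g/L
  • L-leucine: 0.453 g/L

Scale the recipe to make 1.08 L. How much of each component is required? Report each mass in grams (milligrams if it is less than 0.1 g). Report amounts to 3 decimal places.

boric acid 37.862 mg; dipotassium phosphate 16.481 g; sodium pyruvate 1.878 g; glucose 40.284 g; sorbitol 6.728 g; L-leucine 0.489 g

Scale factor relative to 1 L: 1.08.
boric acid: 0.567 mmol/L × 61.83 mg/mmol × 1.08 L = 37.862 mg
dipotassium phosphate: 87.6 mmol/L × 174.2 g/mol × 1.08 L ÷ 1000 = 16.481 g
sodium pyruvate: 15.8 mmol/L × 110.04 g/mol × 1.08 L ÷ 1000 = 1.878 g
glucose: 37.3 g/L × 1.08 L = 40.284 g
sorbitol: 6.23 g/L × 1.08 L = 6.728 g
L-leucine: 0.453 g/L × 1.08 L = 0.489 g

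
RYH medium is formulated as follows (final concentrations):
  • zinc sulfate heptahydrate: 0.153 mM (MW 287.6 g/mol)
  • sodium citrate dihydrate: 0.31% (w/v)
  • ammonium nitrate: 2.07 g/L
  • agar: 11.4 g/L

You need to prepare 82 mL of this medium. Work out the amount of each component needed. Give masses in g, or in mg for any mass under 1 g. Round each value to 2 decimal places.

Scale factor relative to 1 L: 0.082.
zinc sulfate heptahydrate: 0.153 mmol/L × 287.6 mg/mmol × 0.082 L = 3.61 mg
sodium citrate dihydrate: 0.31 g per 100 mL × 82 mL ÷ 100 = 0.2542 g = 254.20 mg
ammonium nitrate: 2.07 g/L × 0.082 L = 0.16974 g = 169.74 mg
agar: 11.4 g/L × 0.082 L = 0.9348 g = 934.80 mg

zinc sulfate heptahydrate 3.61 mg; sodium citrate dihydrate 254.20 mg; ammonium nitrate 169.74 mg; agar 934.80 mg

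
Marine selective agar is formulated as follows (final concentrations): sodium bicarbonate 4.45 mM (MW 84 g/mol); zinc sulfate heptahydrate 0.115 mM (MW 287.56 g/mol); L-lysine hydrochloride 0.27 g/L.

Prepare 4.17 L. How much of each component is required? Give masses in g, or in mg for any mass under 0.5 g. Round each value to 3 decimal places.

Working volume: 4.17 L.
sodium bicarbonate: 4.45 mmol/L × 84 g/mol × 4.17 L ÷ 1000 = 1.559 g
zinc sulfate heptahydrate: 0.115 mmol/L × 287.56 mg/mmol × 4.17 L = 137.899 mg
L-lysine hydrochloride: 0.27 g/L × 4.17 L = 1.126 g

sodium bicarbonate 1.559 g; zinc sulfate heptahydrate 137.899 mg; L-lysine hydrochloride 1.126 g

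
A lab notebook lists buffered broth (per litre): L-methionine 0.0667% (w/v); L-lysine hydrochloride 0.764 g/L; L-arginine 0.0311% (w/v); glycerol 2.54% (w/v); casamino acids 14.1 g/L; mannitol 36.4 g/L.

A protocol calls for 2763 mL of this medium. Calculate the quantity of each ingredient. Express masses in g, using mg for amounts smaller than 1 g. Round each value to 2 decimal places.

L-methionine 1.84 g; L-lysine hydrochloride 2.11 g; L-arginine 859.29 mg; glycerol 70.18 g; casamino acids 38.96 g; mannitol 100.57 g

Scale factor relative to 1 L: 2.763.
L-methionine: 0.0667% w/v = 0.667 g/L → 0.667 × 2.763 L = 1.84 g
L-lysine hydrochloride: 0.764 g/L × 2.763 L = 2.11 g
L-arginine: 0.0311 g per 100 mL × 2763 mL ÷ 100 = 0.859293 g = 859.29 mg
glycerol: 2.54 g per 100 mL × 2763 mL ÷ 100 = 70.18 g
casamino acids: 14.1 g/L × 2.763 L = 38.96 g
mannitol: 36.4 g/L × 2.763 L = 100.57 g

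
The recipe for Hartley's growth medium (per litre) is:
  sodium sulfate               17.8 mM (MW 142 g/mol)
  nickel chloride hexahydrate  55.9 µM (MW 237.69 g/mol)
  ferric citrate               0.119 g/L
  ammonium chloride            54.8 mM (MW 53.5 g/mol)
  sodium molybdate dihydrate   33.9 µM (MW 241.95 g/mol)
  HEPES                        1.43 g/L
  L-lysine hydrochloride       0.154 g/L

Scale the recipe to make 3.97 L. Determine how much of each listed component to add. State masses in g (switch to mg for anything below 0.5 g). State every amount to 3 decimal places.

sodium sulfate 10.035 g; nickel chloride hexahydrate 52.749 mg; ferric citrate 472.430 mg; ammonium chloride 11.639 g; sodium molybdate dihydrate 32.562 mg; HEPES 5.677 g; L-lysine hydrochloride 0.611 g

Scale factor relative to 1 L: 3.97.
sodium sulfate: 17.8 mmol/L × 142 g/mol × 3.97 L ÷ 1000 = 10.035 g
nickel chloride hexahydrate: 55.9 µmol/L × 237.69 g/mol × 3.97 L ÷ 1000 = 52.749 mg
ferric citrate: 0.119 g/L × 3.97 L = 0.47243 g = 472.430 mg
ammonium chloride: 54.8 mmol/L × 53.5 g/mol × 3.97 L ÷ 1000 = 11.639 g
sodium molybdate dihydrate: 33.9 µmol/L × 241.95 g/mol × 3.97 L ÷ 1000 = 32.562 mg
HEPES: 1.43 g/L × 3.97 L = 5.677 g
L-lysine hydrochloride: 0.154 g/L × 3.97 L = 0.611 g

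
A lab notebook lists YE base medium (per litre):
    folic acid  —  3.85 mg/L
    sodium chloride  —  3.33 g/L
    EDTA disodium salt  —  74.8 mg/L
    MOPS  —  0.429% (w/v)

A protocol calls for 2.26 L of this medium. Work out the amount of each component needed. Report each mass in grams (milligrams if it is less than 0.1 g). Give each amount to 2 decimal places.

Scale factor relative to 1 L: 2.26.
folic acid: 3.85 mg/L × 2.26 L = 8.70 mg
sodium chloride: 3.33 g/L × 2.26 L = 7.53 g
EDTA disodium salt: 74.8 mg/L × 2.26 L = 169.048 mg = 0.17 g
MOPS: 0.429% w/v = 4.29 g/L → 4.29 × 2.26 L = 9.70 g

folic acid 8.70 mg; sodium chloride 7.53 g; EDTA disodium salt 0.17 g; MOPS 9.70 g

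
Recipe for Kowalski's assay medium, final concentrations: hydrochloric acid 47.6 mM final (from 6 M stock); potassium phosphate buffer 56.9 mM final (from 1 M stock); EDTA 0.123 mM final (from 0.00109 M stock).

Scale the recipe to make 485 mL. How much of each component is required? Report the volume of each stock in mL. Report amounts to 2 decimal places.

hydrochloric acid 3.85 mL; potassium phosphate buffer 27.60 mL; EDTA 54.73 mL

Scale factor relative to 1 L: 0.485.
hydrochloric acid: dilute stock: 47.6 mM × 485 mL ÷ 6000 mM = 3.85 mL
potassium phosphate buffer: V = C2·V2/C1 = 56.9 mM × 485 mL ÷ 1000 mM = 27.60 mL
EDTA: dilute stock: 0.123 mM × 485 mL ÷ 1.09 mM = 54.73 mL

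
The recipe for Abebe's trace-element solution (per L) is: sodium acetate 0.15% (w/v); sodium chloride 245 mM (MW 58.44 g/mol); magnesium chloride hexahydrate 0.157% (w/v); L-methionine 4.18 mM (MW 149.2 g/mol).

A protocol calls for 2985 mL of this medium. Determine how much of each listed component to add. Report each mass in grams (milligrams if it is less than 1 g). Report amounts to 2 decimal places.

Working volume: 2985 mL = 2.985 L.
sodium acetate: 0.15% w/v = 1.5 g/L → 1.5 × 2.985 L = 4.48 g
sodium chloride: 245 mmol/L × 58.44 g/mol × 2.985 L ÷ 1000 = 42.74 g
magnesium chloride hexahydrate: 0.157 g per 100 mL × 2985 mL ÷ 100 = 4.69 g
L-methionine: 4.18 mmol/L × 149.2 g/mol × 2.985 L ÷ 1000 = 1.86 g

sodium acetate 4.48 g; sodium chloride 42.74 g; magnesium chloride hexahydrate 4.69 g; L-methionine 1.86 g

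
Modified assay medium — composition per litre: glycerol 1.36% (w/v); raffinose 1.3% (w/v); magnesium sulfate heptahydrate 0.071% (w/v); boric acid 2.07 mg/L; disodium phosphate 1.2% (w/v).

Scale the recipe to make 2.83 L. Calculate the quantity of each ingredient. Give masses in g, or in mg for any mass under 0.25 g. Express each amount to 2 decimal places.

glycerol 38.49 g; raffinose 36.79 g; magnesium sulfate heptahydrate 2.01 g; boric acid 5.86 mg; disodium phosphate 33.96 g

Scale factor relative to 1 L: 2.83.
glycerol: 1.36% w/v = 13.6 g/L → 13.6 × 2.83 L = 38.49 g
raffinose: 1.3 g per 100 mL × 2830 mL ÷ 100 = 36.79 g
magnesium sulfate heptahydrate: 0.071% w/v = 0.71 g/L → 0.71 × 2.83 L = 2.01 g
boric acid: 2.07 mg/L × 2.83 L = 5.86 mg
disodium phosphate: 1.2% w/v = 12 g/L → 12 × 2.83 L = 33.96 g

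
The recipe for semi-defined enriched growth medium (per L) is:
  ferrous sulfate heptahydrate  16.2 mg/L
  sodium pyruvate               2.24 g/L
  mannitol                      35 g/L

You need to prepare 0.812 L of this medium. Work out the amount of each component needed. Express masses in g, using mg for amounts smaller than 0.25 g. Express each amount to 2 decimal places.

Scale factor relative to 1 L: 0.812.
ferrous sulfate heptahydrate: 16.2 mg/L × 0.812 L = 13.15 mg
sodium pyruvate: 2.24 g/L × 0.812 L = 1.82 g
mannitol: 35 g/L × 0.812 L = 28.42 g

ferrous sulfate heptahydrate 13.15 mg; sodium pyruvate 1.82 g; mannitol 28.42 g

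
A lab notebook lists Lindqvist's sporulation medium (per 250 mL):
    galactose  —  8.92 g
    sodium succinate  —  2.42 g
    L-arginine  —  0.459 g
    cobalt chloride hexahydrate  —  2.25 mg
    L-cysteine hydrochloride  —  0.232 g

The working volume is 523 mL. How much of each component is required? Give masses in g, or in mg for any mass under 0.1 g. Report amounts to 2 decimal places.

Ratio of target to recipe volume: 523 / 250 = 2.092.
galactose: 8.92 g × (523 mL / 250 mL) = 18.66 g
sodium succinate: 2.42 g × (523 mL / 250 mL) = 5.06 g
L-arginine: 0.459 g × (523 mL / 250 mL) = 0.96 g
cobalt chloride hexahydrate: 2.25 mg × (523 mL / 250 mL) = 4.71 mg
L-cysteine hydrochloride: 0.232 g × (523 mL / 250 mL) = 0.49 g

galactose 18.66 g; sodium succinate 5.06 g; L-arginine 0.96 g; cobalt chloride hexahydrate 4.71 mg; L-cysteine hydrochloride 0.49 g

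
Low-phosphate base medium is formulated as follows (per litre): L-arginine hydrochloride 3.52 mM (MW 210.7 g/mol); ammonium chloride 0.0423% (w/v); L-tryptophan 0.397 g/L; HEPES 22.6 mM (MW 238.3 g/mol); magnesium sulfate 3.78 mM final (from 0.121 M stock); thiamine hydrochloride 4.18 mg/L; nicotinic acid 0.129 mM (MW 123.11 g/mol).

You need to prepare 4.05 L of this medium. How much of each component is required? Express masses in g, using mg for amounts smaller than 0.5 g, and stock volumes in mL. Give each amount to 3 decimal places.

Scale factor relative to 1 L: 4.05.
L-arginine hydrochloride: 3.52 mmol/L × 210.7 g/mol × 4.05 L ÷ 1000 = 3.004 g
ammonium chloride: 0.0423 g per 100 mL × 4050 mL ÷ 100 = 1.713 g
L-tryptophan: 0.397 g/L × 4.05 L = 1.608 g
HEPES: 22.6 mmol/L × 238.3 g/mol × 4.05 L ÷ 1000 = 21.812 g
magnesium sulfate: dilute stock: 3.78 mM × 4050 mL ÷ 121 mM = 126.521 mL
thiamine hydrochloride: 4.18 mg/L × 4.05 L = 16.929 mg
nicotinic acid: 0.129 mmol/L × 123.11 mg/mmol × 4.05 L = 64.319 mg

L-arginine hydrochloride 3.004 g; ammonium chloride 1.713 g; L-tryptophan 1.608 g; HEPES 21.812 g; magnesium sulfate 126.521 mL; thiamine hydrochloride 16.929 mg; nicotinic acid 64.319 mg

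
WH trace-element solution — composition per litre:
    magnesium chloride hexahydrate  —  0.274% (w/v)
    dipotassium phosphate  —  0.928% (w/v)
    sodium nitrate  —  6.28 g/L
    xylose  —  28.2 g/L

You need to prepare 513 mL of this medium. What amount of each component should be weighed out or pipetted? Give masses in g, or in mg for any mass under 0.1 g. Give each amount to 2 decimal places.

magnesium chloride hexahydrate 1.41 g; dipotassium phosphate 4.76 g; sodium nitrate 3.22 g; xylose 14.47 g

Scale factor relative to 1 L: 0.513.
magnesium chloride hexahydrate: 0.274% w/v = 2.74 g/L → 2.74 × 0.513 L = 1.41 g
dipotassium phosphate: 0.928 g per 100 mL × 513 mL ÷ 100 = 4.76 g
sodium nitrate: 6.28 g/L × 0.513 L = 3.22 g
xylose: 28.2 g/L × 0.513 L = 14.47 g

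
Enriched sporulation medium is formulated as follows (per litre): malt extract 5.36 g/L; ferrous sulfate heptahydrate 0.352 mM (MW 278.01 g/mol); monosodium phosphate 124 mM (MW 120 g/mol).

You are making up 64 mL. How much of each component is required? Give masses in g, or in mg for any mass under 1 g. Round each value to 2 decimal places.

malt extract 343.04 mg; ferrous sulfate heptahydrate 6.26 mg; monosodium phosphate 952.32 mg

Scale factor relative to 1 L: 0.064.
malt extract: 5.36 g/L × 0.064 L = 0.34304 g = 343.04 mg
ferrous sulfate heptahydrate: 0.352 mmol/L × 278.01 mg/mmol × 0.064 L = 6.26 mg
monosodium phosphate: 124 mmol/L × 120 mg/mmol × 0.064 L = 952.32 mg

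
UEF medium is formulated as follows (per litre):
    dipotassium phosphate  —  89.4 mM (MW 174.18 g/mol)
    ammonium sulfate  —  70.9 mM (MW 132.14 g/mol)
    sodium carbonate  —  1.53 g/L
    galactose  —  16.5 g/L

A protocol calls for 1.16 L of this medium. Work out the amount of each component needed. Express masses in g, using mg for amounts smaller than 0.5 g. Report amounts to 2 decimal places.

Scale factor relative to 1 L: 1.16.
dipotassium phosphate: 89.4 mmol/L × 174.18 g/mol × 1.16 L ÷ 1000 = 18.06 g
ammonium sulfate: 70.9 mmol/L × 132.14 g/mol × 1.16 L ÷ 1000 = 10.87 g
sodium carbonate: 1.53 g/L × 1.16 L = 1.77 g
galactose: 16.5 g/L × 1.16 L = 19.14 g

dipotassium phosphate 18.06 g; ammonium sulfate 10.87 g; sodium carbonate 1.77 g; galactose 19.14 g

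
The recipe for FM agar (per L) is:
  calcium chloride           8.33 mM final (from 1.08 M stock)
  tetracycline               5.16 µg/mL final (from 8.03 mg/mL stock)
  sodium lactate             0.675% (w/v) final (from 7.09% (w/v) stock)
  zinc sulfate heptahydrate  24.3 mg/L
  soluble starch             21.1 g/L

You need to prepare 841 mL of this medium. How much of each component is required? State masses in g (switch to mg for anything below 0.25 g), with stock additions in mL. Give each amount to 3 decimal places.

calcium chloride 6.487 mL; tetracycline 0.540 mL; sodium lactate 80.067 mL; zinc sulfate heptahydrate 20.436 mg; soluble starch 17.745 g

Scale factor relative to 1 L: 0.841.
calcium chloride: dilute stock: 8.33 mM × 841 mL ÷ 1080 mM = 6.487 mL
tetracycline: dilute stock: 5.16 µg/mL × 841 mL ÷ 8030 µg/mL = 0.540 mL
sodium lactate: C1V1 = C2V2 → 0.675% ÷ 7.09% × 841 mL = 80.067 mL
zinc sulfate heptahydrate: 24.3 mg/L × 0.841 L = 20.436 mg
soluble starch: 21.1 g/L × 0.841 L = 17.745 g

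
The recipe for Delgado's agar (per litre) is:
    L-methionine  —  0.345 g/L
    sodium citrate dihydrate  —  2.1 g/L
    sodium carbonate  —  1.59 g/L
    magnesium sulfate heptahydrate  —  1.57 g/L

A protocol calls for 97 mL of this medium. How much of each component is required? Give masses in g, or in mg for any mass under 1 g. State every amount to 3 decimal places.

Working volume: 97 mL = 0.097 L.
L-methionine: 0.345 g/L × 0.097 L = 0.033465 g = 33.465 mg
sodium citrate dihydrate: 2.1 g/L × 0.097 L = 0.2037 g = 203.700 mg
sodium carbonate: 1.59 g/L × 0.097 L = 0.15423 g = 154.230 mg
magnesium sulfate heptahydrate: 1.57 g/L × 0.097 L = 0.15229 g = 152.290 mg

L-methionine 33.465 mg; sodium citrate dihydrate 203.700 mg; sodium carbonate 154.230 mg; magnesium sulfate heptahydrate 152.290 mg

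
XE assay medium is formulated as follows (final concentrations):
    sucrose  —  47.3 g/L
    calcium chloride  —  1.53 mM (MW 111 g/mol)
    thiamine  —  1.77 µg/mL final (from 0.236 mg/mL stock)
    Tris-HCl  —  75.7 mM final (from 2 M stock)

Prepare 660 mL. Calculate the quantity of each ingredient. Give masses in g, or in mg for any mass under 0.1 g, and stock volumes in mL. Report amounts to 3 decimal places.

Target volume = 660 mL = 0.66 L.
sucrose: 47.3 g/L × 0.66 L = 31.218 g
calcium chloride: 1.53 mmol/L × 111 g/mol × 0.66 L ÷ 1000 = 0.112 g
thiamine: C1V1 = C2V2 → 1.77 µg/mL × 660 mL ÷ 236 µg/mL = 4.950 mL
Tris-HCl: C1V1 = C2V2 → 75.7 mM × 660 mL ÷ 2000 mM = 24.981 mL

sucrose 31.218 g; calcium chloride 0.112 g; thiamine 4.950 mL; Tris-HCl 24.981 mL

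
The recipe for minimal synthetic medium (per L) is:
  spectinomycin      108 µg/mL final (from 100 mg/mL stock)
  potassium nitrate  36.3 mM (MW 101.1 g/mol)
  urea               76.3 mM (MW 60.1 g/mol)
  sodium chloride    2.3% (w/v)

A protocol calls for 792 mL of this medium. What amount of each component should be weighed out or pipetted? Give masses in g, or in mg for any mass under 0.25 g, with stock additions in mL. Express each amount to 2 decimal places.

spectinomycin 0.86 mL; potassium nitrate 2.91 g; urea 3.63 g; sodium chloride 18.22 g

Scale factor relative to 1 L: 0.792.
spectinomycin: dilute stock: 108 µg/mL × 792 mL ÷ 100000 µg/mL = 0.86 mL
potassium nitrate: 36.3 mmol/L × 101.1 g/mol × 0.792 L ÷ 1000 = 2.91 g
urea: 76.3 mmol/L × 60.1 g/mol × 0.792 L ÷ 1000 = 3.63 g
sodium chloride: 2.3 g per 100 mL × 792 mL ÷ 100 = 18.22 g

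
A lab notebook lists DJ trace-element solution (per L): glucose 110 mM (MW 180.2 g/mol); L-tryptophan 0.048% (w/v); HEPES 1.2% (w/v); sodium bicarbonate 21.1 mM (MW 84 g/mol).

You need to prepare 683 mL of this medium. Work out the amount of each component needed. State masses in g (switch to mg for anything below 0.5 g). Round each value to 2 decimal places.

Scale factor relative to 1 L: 0.683.
glucose: 110 mmol/L × 180.2 g/mol × 0.683 L ÷ 1000 = 13.54 g
L-tryptophan: 0.048 g per 100 mL × 683 mL ÷ 100 = 0.32784 g = 327.84 mg
HEPES: 1.2 g per 100 mL × 683 mL ÷ 100 = 8.20 g
sodium bicarbonate: 21.1 mmol/L × 84 g/mol × 0.683 L ÷ 1000 = 1.21 g

glucose 13.54 g; L-tryptophan 327.84 mg; HEPES 8.20 g; sodium bicarbonate 1.21 g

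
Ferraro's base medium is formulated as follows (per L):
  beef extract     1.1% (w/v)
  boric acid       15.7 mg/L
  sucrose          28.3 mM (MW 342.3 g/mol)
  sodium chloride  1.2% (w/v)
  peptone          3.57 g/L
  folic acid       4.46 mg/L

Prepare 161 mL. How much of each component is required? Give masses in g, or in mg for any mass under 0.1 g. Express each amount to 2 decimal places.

beef extract 1.77 g; boric acid 2.53 mg; sucrose 1.56 g; sodium chloride 1.93 g; peptone 0.57 g; folic acid 0.72 mg

Target volume = 161 mL = 0.161 L.
beef extract: 1.1 g per 100 mL × 161 mL ÷ 100 = 1.77 g
boric acid: 15.7 mg/L × 0.161 L = 2.53 mg
sucrose: 28.3 mmol/L × 342.3 g/mol × 0.161 L ÷ 1000 = 1.56 g
sodium chloride: 1.2 g per 100 mL × 161 mL ÷ 100 = 1.93 g
peptone: 3.57 g/L × 0.161 L = 0.57 g
folic acid: 4.46 mg/L × 0.161 L = 0.72 mg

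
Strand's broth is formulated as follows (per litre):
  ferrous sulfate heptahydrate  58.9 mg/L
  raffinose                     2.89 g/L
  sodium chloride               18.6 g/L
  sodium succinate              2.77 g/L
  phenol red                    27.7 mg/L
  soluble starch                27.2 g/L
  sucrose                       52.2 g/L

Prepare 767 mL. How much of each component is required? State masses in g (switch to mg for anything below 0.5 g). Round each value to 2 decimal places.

Target volume = 767 mL = 0.767 L.
ferrous sulfate heptahydrate: 58.9 mg/L × 0.767 L = 45.18 mg
raffinose: 2.89 g/L × 0.767 L = 2.22 g
sodium chloride: 18.6 g/L × 0.767 L = 14.27 g
sodium succinate: 2.77 g/L × 0.767 L = 2.12 g
phenol red: 27.7 mg/L × 0.767 L = 21.25 mg
soluble starch: 27.2 g/L × 0.767 L = 20.86 g
sucrose: 52.2 g/L × 0.767 L = 40.04 g

ferrous sulfate heptahydrate 45.18 mg; raffinose 2.22 g; sodium chloride 14.27 g; sodium succinate 2.12 g; phenol red 21.25 mg; soluble starch 20.86 g; sucrose 40.04 g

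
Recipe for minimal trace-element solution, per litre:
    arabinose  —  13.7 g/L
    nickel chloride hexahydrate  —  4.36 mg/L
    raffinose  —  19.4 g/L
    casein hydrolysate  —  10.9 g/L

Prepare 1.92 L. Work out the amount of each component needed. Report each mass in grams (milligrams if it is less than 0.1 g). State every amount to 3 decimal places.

Scale factor relative to 1 L: 1.92.
arabinose: 13.7 g/L × 1.92 L = 26.304 g
nickel chloride hexahydrate: 4.36 mg/L × 1.92 L = 8.371 mg
raffinose: 19.4 g/L × 1.92 L = 37.248 g
casein hydrolysate: 10.9 g/L × 1.92 L = 20.928 g

arabinose 26.304 g; nickel chloride hexahydrate 8.371 mg; raffinose 37.248 g; casein hydrolysate 20.928 g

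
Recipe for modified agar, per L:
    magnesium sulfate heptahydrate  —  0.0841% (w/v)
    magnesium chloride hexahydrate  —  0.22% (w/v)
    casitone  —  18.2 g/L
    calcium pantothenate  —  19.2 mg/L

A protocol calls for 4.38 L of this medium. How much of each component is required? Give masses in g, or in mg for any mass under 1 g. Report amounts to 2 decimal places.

Working volume: 4.38 L.
magnesium sulfate heptahydrate: 0.0841% w/v = 0.841 g/L → 0.841 × 4.38 L = 3.68 g
magnesium chloride hexahydrate: 0.22 g per 100 mL × 4380 mL ÷ 100 = 9.64 g
casitone: 18.2 g/L × 4.38 L = 79.72 g
calcium pantothenate: 19.2 mg/L × 4.38 L = 84.10 mg

magnesium sulfate heptahydrate 3.68 g; magnesium chloride hexahydrate 9.64 g; casitone 79.72 g; calcium pantothenate 84.10 mg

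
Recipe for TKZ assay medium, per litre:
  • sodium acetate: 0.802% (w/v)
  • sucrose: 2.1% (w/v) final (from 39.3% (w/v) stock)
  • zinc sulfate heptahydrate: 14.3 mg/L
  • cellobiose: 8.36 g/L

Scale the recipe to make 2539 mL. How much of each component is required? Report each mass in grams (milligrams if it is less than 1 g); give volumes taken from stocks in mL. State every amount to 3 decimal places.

sodium acetate 20.363 g; sucrose 135.672 mL; zinc sulfate heptahydrate 36.308 mg; cellobiose 21.226 g

Target volume = 2539 mL = 2.539 L.
sodium acetate: 0.802 g per 100 mL × 2539 mL ÷ 100 = 20.363 g
sucrose: dilute stock: 2.1% ÷ 39.3% × 2539 mL = 135.672 mL
zinc sulfate heptahydrate: 14.3 mg/L × 2.539 L = 36.308 mg
cellobiose: 8.36 g/L × 2.539 L = 21.226 g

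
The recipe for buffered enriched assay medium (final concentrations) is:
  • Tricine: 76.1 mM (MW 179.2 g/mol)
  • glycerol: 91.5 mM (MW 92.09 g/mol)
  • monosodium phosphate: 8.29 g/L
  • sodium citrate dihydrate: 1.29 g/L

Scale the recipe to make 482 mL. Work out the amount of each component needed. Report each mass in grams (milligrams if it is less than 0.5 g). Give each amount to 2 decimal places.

Target volume = 482 mL = 0.482 L.
Tricine: 76.1 mmol/L × 179.2 g/mol × 0.482 L ÷ 1000 = 6.57 g
glycerol: 91.5 mmol/L × 92.09 g/mol × 0.482 L ÷ 1000 = 4.06 g
monosodium phosphate: 8.29 g/L × 0.482 L = 4.00 g
sodium citrate dihydrate: 1.29 g/L × 0.482 L = 0.62 g

Tricine 6.57 g; glycerol 4.06 g; monosodium phosphate 4.00 g; sodium citrate dihydrate 0.62 g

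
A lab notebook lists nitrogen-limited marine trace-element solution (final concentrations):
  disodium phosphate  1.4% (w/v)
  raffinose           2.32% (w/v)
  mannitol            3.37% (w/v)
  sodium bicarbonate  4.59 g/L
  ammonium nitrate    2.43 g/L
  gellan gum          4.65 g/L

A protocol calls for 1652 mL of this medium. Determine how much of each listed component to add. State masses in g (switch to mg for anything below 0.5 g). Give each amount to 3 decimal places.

disodium phosphate 23.128 g; raffinose 38.326 g; mannitol 55.672 g; sodium bicarbonate 7.583 g; ammonium nitrate 4.014 g; gellan gum 7.682 g

Scale factor relative to 1 L: 1.652.
disodium phosphate: 1.4 g per 100 mL × 1652 mL ÷ 100 = 23.128 g
raffinose: 2.32% w/v = 23.2 g/L → 23.2 × 1.652 L = 38.326 g
mannitol: 3.37 g per 100 mL × 1652 mL ÷ 100 = 55.672 g
sodium bicarbonate: 4.59 g/L × 1.652 L = 7.583 g
ammonium nitrate: 2.43 g/L × 1.652 L = 4.014 g
gellan gum: 4.65 g/L × 1.652 L = 7.682 g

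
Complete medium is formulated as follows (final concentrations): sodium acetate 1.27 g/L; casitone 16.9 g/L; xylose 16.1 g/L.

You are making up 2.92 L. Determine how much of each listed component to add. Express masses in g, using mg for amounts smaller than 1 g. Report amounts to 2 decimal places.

sodium acetate 3.71 g; casitone 49.35 g; xylose 47.01 g

Scale factor relative to 1 L: 2.92.
sodium acetate: 1.27 g/L × 2.92 L = 3.71 g
casitone: 16.9 g/L × 2.92 L = 49.35 g
xylose: 16.1 g/L × 2.92 L = 47.01 g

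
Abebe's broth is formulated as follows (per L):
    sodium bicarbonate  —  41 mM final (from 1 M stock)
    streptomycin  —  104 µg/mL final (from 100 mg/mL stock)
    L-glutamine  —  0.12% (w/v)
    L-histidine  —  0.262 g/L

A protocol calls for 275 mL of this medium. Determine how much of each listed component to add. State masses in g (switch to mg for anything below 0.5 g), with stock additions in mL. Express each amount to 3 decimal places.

Scale factor relative to 1 L: 0.275.
sodium bicarbonate: C1V1 = C2V2 → 41 mM × 275 mL ÷ 1000 mM = 11.275 mL
streptomycin: V = C2·V2/C1 = 104 µg/mL × 275 mL ÷ 100000 µg/mL = 0.286 mL
L-glutamine: 0.12 g per 100 mL × 275 mL ÷ 100 = 0.33 g = 330.000 mg
L-histidine: 0.262 g/L × 0.275 L = 0.07205 g = 72.050 mg

sodium bicarbonate 11.275 mL; streptomycin 0.286 mL; L-glutamine 330.000 mg; L-histidine 72.050 mg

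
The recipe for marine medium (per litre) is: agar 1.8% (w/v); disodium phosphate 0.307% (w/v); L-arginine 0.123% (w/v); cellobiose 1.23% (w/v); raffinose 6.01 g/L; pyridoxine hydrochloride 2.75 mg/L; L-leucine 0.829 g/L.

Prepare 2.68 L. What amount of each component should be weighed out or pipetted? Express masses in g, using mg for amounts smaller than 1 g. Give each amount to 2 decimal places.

agar 48.24 g; disodium phosphate 8.23 g; L-arginine 3.30 g; cellobiose 32.96 g; raffinose 16.11 g; pyridoxine hydrochloride 7.37 mg; L-leucine 2.22 g

Scale factor relative to 1 L: 2.68.
agar: 1.8 g per 100 mL × 2680 mL ÷ 100 = 48.24 g
disodium phosphate: 0.307 g per 100 mL × 2680 mL ÷ 100 = 8.23 g
L-arginine: 0.123% w/v = 1.23 g/L → 1.23 × 2.68 L = 3.30 g
cellobiose: 1.23% w/v = 12.3 g/L → 12.3 × 2.68 L = 32.96 g
raffinose: 6.01 g/L × 2.68 L = 16.11 g
pyridoxine hydrochloride: 2.75 mg/L × 2.68 L = 7.37 mg
L-leucine: 0.829 g/L × 2.68 L = 2.22 g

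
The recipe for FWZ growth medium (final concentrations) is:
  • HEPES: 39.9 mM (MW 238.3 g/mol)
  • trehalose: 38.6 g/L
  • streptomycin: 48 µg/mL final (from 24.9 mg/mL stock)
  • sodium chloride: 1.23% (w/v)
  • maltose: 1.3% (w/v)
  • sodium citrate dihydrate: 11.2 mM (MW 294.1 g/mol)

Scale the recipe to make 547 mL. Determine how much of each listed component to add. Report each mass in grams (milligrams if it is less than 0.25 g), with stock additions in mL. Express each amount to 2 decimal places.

HEPES 5.20 g; trehalose 21.11 g; streptomycin 1.05 mL; sodium chloride 6.73 g; maltose 7.11 g; sodium citrate dihydrate 1.80 g

Working volume: 547 mL = 0.547 L.
HEPES: 39.9 mmol/L × 238.3 g/mol × 0.547 L ÷ 1000 = 5.20 g
trehalose: 38.6 g/L × 0.547 L = 21.11 g
streptomycin: dilute stock: 48 µg/mL × 547 mL ÷ 24900 µg/mL = 1.05 mL
sodium chloride: 1.23% w/v = 12.3 g/L → 12.3 × 0.547 L = 6.73 g
maltose: 1.3 g per 100 mL × 547 mL ÷ 100 = 7.11 g
sodium citrate dihydrate: 11.2 mmol/L × 294.1 g/mol × 0.547 L ÷ 1000 = 1.80 g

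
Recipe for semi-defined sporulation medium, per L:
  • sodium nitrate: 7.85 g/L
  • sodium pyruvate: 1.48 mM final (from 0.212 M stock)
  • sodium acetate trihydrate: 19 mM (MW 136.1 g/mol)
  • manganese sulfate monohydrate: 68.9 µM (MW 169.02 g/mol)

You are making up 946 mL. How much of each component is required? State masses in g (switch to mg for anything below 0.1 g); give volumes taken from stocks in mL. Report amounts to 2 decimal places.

Working volume: 946 mL = 0.946 L.
sodium nitrate: 7.85 g/L × 0.946 L = 7.43 g
sodium pyruvate: C1V1 = C2V2 → 1.48 mM × 946 mL ÷ 212 mM = 6.60 mL
sodium acetate trihydrate: 19 mmol/L × 136.1 g/mol × 0.946 L ÷ 1000 = 2.45 g
manganese sulfate monohydrate: 68.9 µmol/L × 169.02 g/mol × 0.946 L ÷ 1000 = 11.02 mg

sodium nitrate 7.43 g; sodium pyruvate 6.60 mL; sodium acetate trihydrate 2.45 g; manganese sulfate monohydrate 11.02 mg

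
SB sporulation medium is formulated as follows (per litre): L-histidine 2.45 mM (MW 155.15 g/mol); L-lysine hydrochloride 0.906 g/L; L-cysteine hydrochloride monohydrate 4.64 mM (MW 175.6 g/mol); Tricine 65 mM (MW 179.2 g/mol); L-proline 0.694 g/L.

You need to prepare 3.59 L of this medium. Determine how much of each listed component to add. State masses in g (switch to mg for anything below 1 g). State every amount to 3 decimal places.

Working volume: 3.59 L.
L-histidine: 2.45 mmol/L × 155.15 g/mol × 3.59 L ÷ 1000 = 1.365 g
L-lysine hydrochloride: 0.906 g/L × 3.59 L = 3.253 g
L-cysteine hydrochloride monohydrate: 4.64 mmol/L × 175.6 g/mol × 3.59 L ÷ 1000 = 2.925 g
Tricine: 65 mmol/L × 179.2 g/mol × 3.59 L ÷ 1000 = 41.816 g
L-proline: 0.694 g/L × 3.59 L = 2.491 g

L-histidine 1.365 g; L-lysine hydrochloride 3.253 g; L-cysteine hydrochloride monohydrate 2.925 g; Tricine 41.816 g; L-proline 2.491 g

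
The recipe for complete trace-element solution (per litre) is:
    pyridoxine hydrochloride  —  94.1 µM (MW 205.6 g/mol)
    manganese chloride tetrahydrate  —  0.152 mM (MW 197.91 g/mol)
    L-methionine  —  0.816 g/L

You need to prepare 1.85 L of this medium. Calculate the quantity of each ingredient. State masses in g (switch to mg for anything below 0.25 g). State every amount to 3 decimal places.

pyridoxine hydrochloride 35.792 mg; manganese chloride tetrahydrate 55.652 mg; L-methionine 1.510 g

Scale factor relative to 1 L: 1.85.
pyridoxine hydrochloride: 94.1 µmol/L × 205.6 g/mol × 1.85 L ÷ 1000 = 35.792 mg
manganese chloride tetrahydrate: 0.152 mmol/L × 197.91 mg/mmol × 1.85 L = 55.652 mg
L-methionine: 0.816 g/L × 1.85 L = 1.510 g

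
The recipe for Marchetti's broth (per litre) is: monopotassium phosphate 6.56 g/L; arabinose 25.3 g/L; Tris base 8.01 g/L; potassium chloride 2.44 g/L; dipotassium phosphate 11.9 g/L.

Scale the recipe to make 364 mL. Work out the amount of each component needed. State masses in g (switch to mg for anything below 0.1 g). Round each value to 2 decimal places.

Working volume: 364 mL = 0.364 L.
monopotassium phosphate: 6.56 g/L × 0.364 L = 2.39 g
arabinose: 25.3 g/L × 0.364 L = 9.21 g
Tris base: 8.01 g/L × 0.364 L = 2.92 g
potassium chloride: 2.44 g/L × 0.364 L = 0.89 g
dipotassium phosphate: 11.9 g/L × 0.364 L = 4.33 g

monopotassium phosphate 2.39 g; arabinose 9.21 g; Tris base 2.92 g; potassium chloride 0.89 g; dipotassium phosphate 4.33 g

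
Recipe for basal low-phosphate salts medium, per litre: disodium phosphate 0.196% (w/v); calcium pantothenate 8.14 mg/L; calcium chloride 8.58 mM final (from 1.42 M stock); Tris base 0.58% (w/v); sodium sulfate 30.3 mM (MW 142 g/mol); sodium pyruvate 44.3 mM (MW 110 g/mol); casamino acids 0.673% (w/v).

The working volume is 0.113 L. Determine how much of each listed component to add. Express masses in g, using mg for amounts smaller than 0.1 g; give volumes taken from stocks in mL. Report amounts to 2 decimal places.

disodium phosphate 0.22 g; calcium pantothenate 0.92 mg; calcium chloride 0.68 mL; Tris base 0.66 g; sodium sulfate 0.49 g; sodium pyruvate 0.55 g; casamino acids 0.76 g

Working volume: 0.113 L.
disodium phosphate: 0.196% w/v = 1.96 g/L → 1.96 × 0.113 L = 0.22 g
calcium pantothenate: 8.14 mg/L × 0.113 L = 0.92 mg
calcium chloride: V = C2·V2/C1 = 8.58 mM × 113 mL ÷ 1420 mM = 0.68 mL
Tris base: 0.58 g per 100 mL × 113 mL ÷ 100 = 0.66 g
sodium sulfate: 30.3 mmol/L × 142 g/mol × 0.113 L ÷ 1000 = 0.49 g
sodium pyruvate: 44.3 mmol/L × 110 g/mol × 0.113 L ÷ 1000 = 0.55 g
casamino acids: 0.673% w/v = 6.73 g/L → 6.73 × 0.113 L = 0.76 g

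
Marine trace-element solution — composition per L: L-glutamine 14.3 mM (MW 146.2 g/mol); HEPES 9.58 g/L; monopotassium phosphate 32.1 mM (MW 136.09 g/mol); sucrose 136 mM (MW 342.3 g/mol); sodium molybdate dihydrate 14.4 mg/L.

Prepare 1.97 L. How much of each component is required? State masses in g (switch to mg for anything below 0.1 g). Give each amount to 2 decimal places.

Scale factor relative to 1 L: 1.97.
L-glutamine: 14.3 mmol/L × 146.2 g/mol × 1.97 L ÷ 1000 = 4.12 g
HEPES: 9.58 g/L × 1.97 L = 18.87 g
monopotassium phosphate: 32.1 mmol/L × 136.09 g/mol × 1.97 L ÷ 1000 = 8.61 g
sucrose: 136 mmol/L × 342.3 g/mol × 1.97 L ÷ 1000 = 91.71 g
sodium molybdate dihydrate: 14.4 mg/L × 1.97 L = 28.37 mg

L-glutamine 4.12 g; HEPES 18.87 g; monopotassium phosphate 8.61 g; sucrose 91.71 g; sodium molybdate dihydrate 28.37 mg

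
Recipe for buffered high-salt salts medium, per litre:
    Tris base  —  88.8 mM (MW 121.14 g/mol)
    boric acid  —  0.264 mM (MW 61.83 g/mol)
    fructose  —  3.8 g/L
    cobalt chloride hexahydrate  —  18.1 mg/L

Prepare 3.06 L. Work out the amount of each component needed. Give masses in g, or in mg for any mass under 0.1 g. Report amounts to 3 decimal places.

Tris base 32.917 g; boric acid 49.949 mg; fructose 11.628 g; cobalt chloride hexahydrate 55.386 mg

Working volume: 3.06 L.
Tris base: 88.8 mmol/L × 121.14 g/mol × 3.06 L ÷ 1000 = 32.917 g
boric acid: 0.264 mmol/L × 61.83 mg/mmol × 3.06 L = 49.949 mg
fructose: 3.8 g/L × 3.06 L = 11.628 g
cobalt chloride hexahydrate: 18.1 mg/L × 3.06 L = 55.386 mg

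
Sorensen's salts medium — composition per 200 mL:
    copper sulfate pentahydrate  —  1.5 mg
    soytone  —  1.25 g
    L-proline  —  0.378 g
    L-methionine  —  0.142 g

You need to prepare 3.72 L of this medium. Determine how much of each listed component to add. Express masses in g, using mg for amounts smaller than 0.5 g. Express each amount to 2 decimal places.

Scale factor = 3720 mL / 200 mL = 18.6.
copper sulfate pentahydrate: 1.5 mg × (3720 mL / 200 mL) = 27.90 mg
soytone: 1.25 g × (3720 mL / 200 mL) = 23.25 g
L-proline: 0.378 g × (3720 mL / 200 mL) = 7.03 g
L-methionine: 0.142 g × (3720 mL / 200 mL) = 2.64 g

copper sulfate pentahydrate 27.90 mg; soytone 23.25 g; L-proline 7.03 g; L-methionine 2.64 g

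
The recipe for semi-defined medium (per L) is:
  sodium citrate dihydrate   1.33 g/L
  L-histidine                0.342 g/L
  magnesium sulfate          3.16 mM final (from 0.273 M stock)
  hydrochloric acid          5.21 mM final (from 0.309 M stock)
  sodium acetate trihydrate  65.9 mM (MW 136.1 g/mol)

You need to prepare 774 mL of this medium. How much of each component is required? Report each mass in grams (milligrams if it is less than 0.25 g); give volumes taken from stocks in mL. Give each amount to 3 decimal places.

Working volume: 774 mL = 0.774 L.
sodium citrate dihydrate: 1.33 g/L × 0.774 L = 1.029 g
L-histidine: 0.342 g/L × 0.774 L = 0.265 g
magnesium sulfate: C1V1 = C2V2 → 3.16 mM × 774 mL ÷ 273 mM = 8.959 mL
hydrochloric acid: dilute stock: 5.21 mM × 774 mL ÷ 309 mM = 13.050 mL
sodium acetate trihydrate: 65.9 mmol/L × 136.1 g/mol × 0.774 L ÷ 1000 = 6.942 g

sodium citrate dihydrate 1.029 g; L-histidine 0.265 g; magnesium sulfate 8.959 mL; hydrochloric acid 13.050 mL; sodium acetate trihydrate 6.942 g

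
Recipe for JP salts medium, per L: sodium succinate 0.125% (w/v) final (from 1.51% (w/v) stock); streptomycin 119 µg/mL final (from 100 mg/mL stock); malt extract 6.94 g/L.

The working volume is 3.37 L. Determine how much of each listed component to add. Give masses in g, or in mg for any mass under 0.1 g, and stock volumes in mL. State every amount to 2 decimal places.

sodium succinate 278.97 mL; streptomycin 4.01 mL; malt extract 23.39 g

Scale factor relative to 1 L: 3.37.
sodium succinate: C1V1 = C2V2 → 0.125% ÷ 1.51% × 3370 mL = 278.97 mL
streptomycin: dilute stock: 119 µg/mL × 3370 mL ÷ 100000 µg/mL = 4.01 mL
malt extract: 6.94 g/L × 3.37 L = 23.39 g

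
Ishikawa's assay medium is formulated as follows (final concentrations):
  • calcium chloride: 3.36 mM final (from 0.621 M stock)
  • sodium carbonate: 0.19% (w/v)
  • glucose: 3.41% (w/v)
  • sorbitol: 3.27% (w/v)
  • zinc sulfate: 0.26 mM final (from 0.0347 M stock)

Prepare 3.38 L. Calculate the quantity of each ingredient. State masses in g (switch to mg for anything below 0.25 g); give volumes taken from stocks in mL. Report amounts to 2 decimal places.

Scale factor relative to 1 L: 3.38.
calcium chloride: C1V1 = C2V2 → 3.36 mM × 3380 mL ÷ 621 mM = 18.29 mL
sodium carbonate: 0.19 g per 100 mL × 3380 mL ÷ 100 = 6.42 g
glucose: 3.41 g per 100 mL × 3380 mL ÷ 100 = 115.26 g
sorbitol: 3.27% w/v = 32.7 g/L → 32.7 × 3.38 L = 110.53 g
zinc sulfate: C1V1 = C2V2 → 0.26 mM × 3380 mL ÷ 34.7 mM = 25.33 mL

calcium chloride 18.29 mL; sodium carbonate 6.42 g; glucose 115.26 g; sorbitol 110.53 g; zinc sulfate 25.33 mL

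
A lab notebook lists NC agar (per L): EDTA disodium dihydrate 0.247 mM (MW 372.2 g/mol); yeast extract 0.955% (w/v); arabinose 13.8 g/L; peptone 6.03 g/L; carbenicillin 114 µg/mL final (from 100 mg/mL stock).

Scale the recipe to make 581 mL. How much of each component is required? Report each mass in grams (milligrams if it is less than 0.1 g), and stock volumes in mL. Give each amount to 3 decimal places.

Working volume: 581 mL = 0.581 L.
EDTA disodium dihydrate: 0.247 mmol/L × 372.2 mg/mmol × 0.581 L = 53.413 mg
yeast extract: 0.955% w/v = 9.55 g/L → 9.55 × 0.581 L = 5.549 g
arabinose: 13.8 g/L × 0.581 L = 8.018 g
peptone: 6.03 g/L × 0.581 L = 3.503 g
carbenicillin: V = C2·V2/C1 = 114 µg/mL × 581 mL ÷ 100000 µg/mL = 0.662 mL

EDTA disodium dihydrate 53.413 mg; yeast extract 5.549 g; arabinose 8.018 g; peptone 3.503 g; carbenicillin 0.662 mL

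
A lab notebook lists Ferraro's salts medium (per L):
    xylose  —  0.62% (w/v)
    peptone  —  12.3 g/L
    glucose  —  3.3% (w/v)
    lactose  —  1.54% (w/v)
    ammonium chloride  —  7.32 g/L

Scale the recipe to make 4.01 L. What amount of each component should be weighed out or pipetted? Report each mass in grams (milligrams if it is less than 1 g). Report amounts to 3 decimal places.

Scale factor relative to 1 L: 4.01.
xylose: 0.62 g per 100 mL × 4010 mL ÷ 100 = 24.862 g
peptone: 12.3 g/L × 4.01 L = 49.323 g
glucose: 3.3% w/v = 33 g/L → 33 × 4.01 L = 132.330 g
lactose: 1.54% w/v = 15.4 g/L → 15.4 × 4.01 L = 61.754 g
ammonium chloride: 7.32 g/L × 4.01 L = 29.353 g

xylose 24.862 g; peptone 49.323 g; glucose 132.330 g; lactose 61.754 g; ammonium chloride 29.353 g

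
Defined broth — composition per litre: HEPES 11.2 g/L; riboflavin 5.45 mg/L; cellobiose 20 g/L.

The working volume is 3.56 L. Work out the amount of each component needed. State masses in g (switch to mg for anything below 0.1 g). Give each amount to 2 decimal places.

Scale factor relative to 1 L: 3.56.
HEPES: 11.2 g/L × 3.56 L = 39.87 g
riboflavin: 5.45 mg/L × 3.56 L = 19.40 mg
cellobiose: 20 g/L × 3.56 L = 71.20 g

HEPES 39.87 g; riboflavin 19.40 mg; cellobiose 71.20 g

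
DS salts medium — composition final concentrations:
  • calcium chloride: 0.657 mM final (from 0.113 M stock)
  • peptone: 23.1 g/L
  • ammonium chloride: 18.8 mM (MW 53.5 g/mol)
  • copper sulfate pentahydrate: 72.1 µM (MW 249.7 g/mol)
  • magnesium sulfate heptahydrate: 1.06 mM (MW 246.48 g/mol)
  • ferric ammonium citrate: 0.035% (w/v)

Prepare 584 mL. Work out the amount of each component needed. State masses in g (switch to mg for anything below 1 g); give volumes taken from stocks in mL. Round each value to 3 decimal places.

Target volume = 584 mL = 0.584 L.
calcium chloride: C1V1 = C2V2 → 0.657 mM × 584 mL ÷ 113 mM = 3.395 mL
peptone: 23.1 g/L × 0.584 L = 13.490 g
ammonium chloride: 18.8 mmol/L × 53.5 mg/mmol × 0.584 L = 587.387 mg
copper sulfate pentahydrate: 72.1 µmol/L × 249.7 g/mol × 0.584 L ÷ 1000 = 10.514 mg
magnesium sulfate heptahydrate: 1.06 mmol/L × 246.48 mg/mmol × 0.584 L = 152.581 mg
ferric ammonium citrate: 0.035% w/v = 0.35 g/L → 0.35 × 0.584 L = 0.2044 g = 204.400 mg

calcium chloride 3.395 mL; peptone 13.490 g; ammonium chloride 587.387 mg; copper sulfate pentahydrate 10.514 mg; magnesium sulfate heptahydrate 152.581 mg; ferric ammonium citrate 204.400 mg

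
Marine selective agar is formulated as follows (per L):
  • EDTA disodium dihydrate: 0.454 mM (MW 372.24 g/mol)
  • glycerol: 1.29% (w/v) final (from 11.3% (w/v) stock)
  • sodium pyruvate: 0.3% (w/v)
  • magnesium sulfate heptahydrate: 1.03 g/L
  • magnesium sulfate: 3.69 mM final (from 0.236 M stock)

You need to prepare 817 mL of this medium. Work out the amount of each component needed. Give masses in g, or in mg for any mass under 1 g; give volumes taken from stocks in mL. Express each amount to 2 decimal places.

Target volume = 817 mL = 0.817 L.
EDTA disodium dihydrate: 0.454 mmol/L × 372.24 mg/mmol × 0.817 L = 138.07 mg
glycerol: C1V1 = C2V2 → 1.29% ÷ 11.3% × 817 mL = 93.27 mL
sodium pyruvate: 0.3% w/v = 3 g/L → 3 × 0.817 L = 2.45 g
magnesium sulfate heptahydrate: 1.03 g/L × 0.817 L = 0.84151 g = 841.51 mg
magnesium sulfate: dilute stock: 3.69 mM × 817 mL ÷ 236 mM = 12.77 mL

EDTA disodium dihydrate 138.07 mg; glycerol 93.27 mL; sodium pyruvate 2.45 g; magnesium sulfate heptahydrate 841.51 mg; magnesium sulfate 12.77 mL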